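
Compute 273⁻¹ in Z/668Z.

Run the extended Euclidean algorithm:
668 = 2×273 + 122
273 = 2×122 + 29
122 = 4×29 + 6
29 = 4×6 + 5
6 = 1×5 + 1
5 = 5×1 + 0
gcd(273, 668) = 1, so the inverse exists.
Bézout: 1 = 47×668 − 115×273.
So 273⁻¹ ≡ −115 ≡ 553 (mod 668).

553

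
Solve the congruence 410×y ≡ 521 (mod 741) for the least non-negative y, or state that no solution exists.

gcd(410, 741) = 1, so a unique solution mod 741 exists.
410⁻¹ ≡ 197 (mod 741).
y ≡ 197×521 ≡ 379 (mod 741).

379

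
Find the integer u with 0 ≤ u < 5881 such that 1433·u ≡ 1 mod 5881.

Apply the Euclidean algorithm and back-substitute:
5881 = 4*1433 + 149
1433 = 9*149 + 92
149 = 1*92 + 57
92 = 1*57 + 35
57 = 1*35 + 22
35 = 1*22 + 13
22 = 1*13 + 9
13 = 1*9 + 4
9 = 2*4 + 1
4 = 4*1 + 0
gcd(1433, 5881) = 1, so the inverse exists.
Back-substitute for 1:
1 = 1*9 − 2*4
  = −2*13 + 3*9
  = 3*22 − 5*13
  = −5*35 + 8*22
  = 8*57 − 13*35
  = −13*92 + 21*57
  = 21*149 − 34*92
  = −34*1433 + 327*149
  = 327*5881 − 1342*1433
So 1433⁻¹ ≡ −1342 ≡ 4539 (mod 5881).

4539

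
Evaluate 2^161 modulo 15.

161 in binary is 10100001, i.e. 161 = 128 + 32 + 1.
2^1 ≡ 2 (mod 15)
2^2 ≡ 2^2 = 4 (mod 15)
2^4 ≡ 4^2 = 16 ≡ 1 (mod 15)
2^8 ≡ 1^2 = 1 (mod 15)
2^16 ≡ 1^2 = 1 (mod 15)
2^32 ≡ 1^2 = 1 (mod 15)
2^64 ≡ 1^2 = 1 (mod 15)
2^128 ≡ 1^2 = 1 (mod 15)
2^161 = 2^128 × 2^32 × 2^1 ≡ 1 × 1 × 2 (mod 15).
Accumulate the product:
1 × 1 = 1
1 × 2 = 2

2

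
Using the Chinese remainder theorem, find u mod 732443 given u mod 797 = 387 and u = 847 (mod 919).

321578

797⁻¹ mod 919: 797*806 ≡ 1 (mod 919), so 797⁻¹ ≡ 806.
u = 387 + 797*((847 − 387)*806 mod 919) = 387 + 797*403 = 321578.
Check: 321578 mod 797 = 387, 321578 mod 919 = 847. ✓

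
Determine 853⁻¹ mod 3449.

1771

Run the extended Euclidean algorithm:
3449 = 4×853 + 37
853 = 23×37 + 2
37 = 18×2 + 1
2 = 2×1 + 0
gcd(853, 3449) = 1, so the inverse exists.
Back-substitute for 1:
1 = 1×37 − 18×2
  = −18×853 + 415×37
  = 415×3449 − 1678×853
So 853⁻¹ ≡ −1678 ≡ 1771 (mod 3449).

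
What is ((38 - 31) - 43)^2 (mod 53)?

24

38 - 31 = 7
7 - 43 = -36 ≡ 17 (mod 53)
(17)^2 ≡ 24 (mod 53)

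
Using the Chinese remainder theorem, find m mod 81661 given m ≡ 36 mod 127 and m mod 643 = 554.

127⁻¹ mod 643: 127*562 ≡ 1 (mod 643), so 127⁻¹ ≡ 562.
m = 36 + 127*((554 − 36)*562 mod 643) = 36 + 127*480 = 60996.

60996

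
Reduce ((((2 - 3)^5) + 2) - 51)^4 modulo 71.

12

2 - 3 = -1 ≡ 70 (mod 71)
(70)^5 ≡ 70 (mod 71)
70 + 2 = 72 ≡ 1 (mod 71)
1 - 51 = -50 ≡ 21 (mod 71)
(21)^4 ≡ 12 (mod 71)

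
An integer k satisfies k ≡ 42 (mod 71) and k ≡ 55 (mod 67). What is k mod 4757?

71⁻¹ mod 67: 71·17 ≡ 1 (mod 67), so 71⁻¹ ≡ 17.
k = 42 + 71·((55 − 42)·17 mod 67) = 42 + 71·20 = 1462.
Check: 1462 mod 71 = 42, 1462 mod 67 = 55. ✓

1462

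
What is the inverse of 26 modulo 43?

Apply the Euclidean algorithm and back-substitute:
43 = 1*26 + 17
26 = 1*17 + 9
17 = 1*9 + 8
9 = 1*8 + 1
8 = 8*1 + 0
gcd(26, 43) = 1, so the inverse exists.
Bézout: 1 = −3*43 + 5*26.
So 26⁻¹ ≡ 5 (mod 43).

5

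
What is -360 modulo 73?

5

-360 = -5·73 + 5, so -360 ≡ 5 (mod 73).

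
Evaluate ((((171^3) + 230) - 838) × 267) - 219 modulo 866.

680

(171)^3 ≡ 793 (mod 866)
793 + 230 = 1023 ≡ 157 (mod 866)
157 - 838 = -681 ≡ 185 (mod 866)
185 × 267 = 49395 ≡ 33 (mod 866)
33 - 219 = -186 ≡ 680 (mod 866)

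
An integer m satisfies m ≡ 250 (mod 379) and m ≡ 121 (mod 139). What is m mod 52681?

379⁻¹ mod 139: 379*128 ≡ 1 (mod 139), so 379⁻¹ ≡ 128.
m = 250 + 379*((121 − 250)*128 mod 139) = 250 + 379*29 = 11241.

11241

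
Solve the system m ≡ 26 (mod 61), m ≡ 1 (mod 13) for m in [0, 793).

61⁻¹ mod 13: 61*3 ≡ 1 (mod 13), so 61⁻¹ ≡ 3.
m = 26 + 61*((1 − 26)*3 mod 13) = 26 + 61*3 = 209.

209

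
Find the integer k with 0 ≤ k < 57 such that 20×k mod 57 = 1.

20

Apply the Euclidean algorithm and back-substitute:
57 = 2*20 + 17
20 = 1*17 + 3
17 = 5*3 + 2
3 = 1*2 + 1
2 = 2*1 + 0
gcd(20, 57) = 1, so the inverse exists.
Bézout: 1 = −7*57 + 20*20.
So 20⁻¹ ≡ 20 (mod 57).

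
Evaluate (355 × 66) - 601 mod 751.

299

355 × 66 = 23430 ≡ 149 (mod 751)
149 - 601 = -452 ≡ 299 (mod 751)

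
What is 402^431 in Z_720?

288

431 in binary is 110101111, i.e. 431 = 256 + 128 + 32 + 8 + 4 + 2 + 1.
402^1 ≡ 402 (mod 720)
402^2 ≡ 402^2 = 161604 ≡ 324 (mod 720)
402^4 ≡ 324^2 = 104976 ≡ 576 (mod 720)
402^8 ≡ 576^2 = 331776 ≡ 576 (mod 720)
402^16 ≡ 576^2 = 331776 ≡ 576 (mod 720)
402^32 ≡ 576^2 = 331776 ≡ 576 (mod 720)
402^64 ≡ 576^2 = 331776 ≡ 576 (mod 720)
402^128 ≡ 576^2 = 331776 ≡ 576 (mod 720)
402^256 ≡ 576^2 = 331776 ≡ 576 (mod 720)
402^431 = 402^256 * 402^128 * 402^32 * 402^8 * 402^4 * 402^2 * 402^1 ≡ 576 * 576 * 576 * 576 * 576 * 324 * 402 (mod 720).
Accumulate the product:
576 * 576 = 331776 ≡ 576
576 * 576 = 331776 ≡ 576
576 * 576 = 331776 ≡ 576
576 * 576 = 331776 ≡ 576
576 * 324 = 186624 ≡ 144
144 * 402 = 57888 ≡ 288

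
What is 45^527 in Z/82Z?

Compute successive squares:
527 in binary is 1000001111, i.e. 527 = 512 + 8 + 4 + 2 + 1.
45^1 ≡ 45 (mod 82)
45^2 ≡ 45^2 = 2025 ≡ 57 (mod 82)
45^4 ≡ 57^2 = 3249 ≡ 51 (mod 82)
45^8 ≡ 51^2 = 2601 ≡ 59 (mod 82)
45^16 ≡ 59^2 = 3481 ≡ 37 (mod 82)
45^32 ≡ 37^2 = 1369 ≡ 57 (mod 82)
45^64 ≡ 57^2 = 3249 ≡ 51 (mod 82)
45^128 ≡ 51^2 = 2601 ≡ 59 (mod 82)
45^256 ≡ 59^2 = 3481 ≡ 37 (mod 82)
45^512 ≡ 37^2 = 1369 ≡ 57 (mod 82)
45^527 = 45^512 * 45^8 * 45^4 * 45^2 * 45^1 ≡ 57 * 59 * 51 * 57 * 45 (mod 82).
Accumulate the product:
57 * 59 = 3363 ≡ 1
1 * 51 = 51
51 * 57 = 2907 ≡ 37
37 * 45 = 1665 ≡ 25

25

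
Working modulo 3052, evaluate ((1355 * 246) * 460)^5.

496

1355 * 246 = 333330 ≡ 662 (mod 3052)
662 * 460 = 304520 ≡ 2372 (mod 3052)
(2372)^5 ≡ 496 (mod 3052)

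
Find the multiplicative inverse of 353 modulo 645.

645 = 1×353 + 292
353 = 1×292 + 61
292 = 4×61 + 48
61 = 1×48 + 13
48 = 3×13 + 9
13 = 1×9 + 4
9 = 2×4 + 1
4 = 4×1 + 0
gcd(353, 645) = 1, so the inverse exists.
Back-substitute for 1:
1 = 1×9 − 2×4
  = −2×13 + 3×9
  = 3×48 − 11×13
  = −11×61 + 14×48
  = 14×292 − 67×61
  = −67×353 + 81×292
  = 81×645 − 148×353
So 353⁻¹ ≡ −148 ≡ 497 (mod 645).

497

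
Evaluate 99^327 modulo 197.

By square-and-multiply:
327 in binary is 101000111, i.e. 327 = 256 + 64 + 4 + 2 + 1.
99^1 ≡ 99 (mod 197)
99^2 ≡ 99^2 = 9801 ≡ 148 (mod 197)
99^4 ≡ 148^2 = 21904 ≡ 37 (mod 197)
99^8 ≡ 37^2 = 1369 ≡ 187 (mod 197)
99^16 ≡ 187^2 = 34969 ≡ 100 (mod 197)
99^32 ≡ 100^2 = 10000 ≡ 150 (mod 197)
99^64 ≡ 150^2 = 22500 ≡ 42 (mod 197)
99^128 ≡ 42^2 = 1764 ≡ 188 (mod 197)
99^256 ≡ 188^2 = 35344 ≡ 81 (mod 197)
99^327 = 99^256 * 99^64 * 99^4 * 99^2 * 99^1 ≡ 81 * 42 * 37 * 148 * 99 (mod 197).
Accumulate the product:
81 * 42 = 3402 ≡ 53
53 * 37 = 1961 ≡ 188
188 * 148 = 27824 ≡ 47
47 * 99 = 4653 ≡ 122

122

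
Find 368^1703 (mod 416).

192

1703 in binary is 11010100111, i.e. 1703 = 1024 + 512 + 128 + 32 + 4 + 2 + 1.
368^1 ≡ 368 (mod 416)
368^2 ≡ 368^2 = 135424 ≡ 224 (mod 416)
368^4 ≡ 224^2 = 50176 ≡ 256 (mod 416)
368^8 ≡ 256^2 = 65536 ≡ 224 (mod 416)
368^16 ≡ 224^2 = 50176 ≡ 256 (mod 416)
368^32 ≡ 256^2 = 65536 ≡ 224 (mod 416)
368^64 ≡ 224^2 = 50176 ≡ 256 (mod 416)
368^128 ≡ 256^2 = 65536 ≡ 224 (mod 416)
368^256 ≡ 224^2 = 50176 ≡ 256 (mod 416)
368^512 ≡ 256^2 = 65536 ≡ 224 (mod 416)
368^1024 ≡ 224^2 = 50176 ≡ 256 (mod 416)
368^1703 = 368^1024 × 368^512 × 368^128 × 368^32 × 368^4 × 368^2 × 368^1 ≡ 256 × 224 × 224 × 224 × 256 × 224 × 368 (mod 416).
Accumulate the product:
256 × 224 = 57344 ≡ 352
352 × 224 = 78848 ≡ 224
224 × 224 = 50176 ≡ 256
256 × 256 = 65536 ≡ 224
224 × 224 = 50176 ≡ 256
256 × 368 = 94208 ≡ 192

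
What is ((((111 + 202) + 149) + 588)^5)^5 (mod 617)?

208

111 + 202 = 313
313 + 149 = 462
462 + 588 = 1050 ≡ 433 (mod 617)
(433)^5 ≡ 510 (mod 617)
(510)^5 ≡ 208 (mod 617)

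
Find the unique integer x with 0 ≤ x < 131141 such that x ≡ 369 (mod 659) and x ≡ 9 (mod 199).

85380

659⁻¹ mod 199: 659×61 ≡ 1 (mod 199), so 659⁻¹ ≡ 61.
x = 369 + 659×((9 − 369)×61 mod 199) = 369 + 659×129 = 85380.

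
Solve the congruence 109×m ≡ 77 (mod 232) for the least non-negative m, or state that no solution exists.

gcd(109, 232) = 1, so a unique solution mod 232 exists.
109⁻¹ ≡ 149 (mod 232).
m ≡ 149×77 ≡ 105 (mod 232).

105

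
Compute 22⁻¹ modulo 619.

197

By the extended Euclidean algorithm:
619 = 28*22 + 3
22 = 7*3 + 1
3 = 3*1 + 0
gcd(22, 619) = 1, so the inverse exists.
Bézout: 1 = −7*619 + 197*22.
So 22⁻¹ ≡ 197 (mod 619).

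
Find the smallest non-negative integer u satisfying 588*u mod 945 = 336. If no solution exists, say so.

gcd(588, 945) = 21, and 21 | 336, so solutions exist.
Divide through by 21: 28*u ≡ 16 (mod 45).
28⁻¹ ≡ 37 (mod 45).
u ≡ 37*16 ≡ 7 (mod 45).
The smallest non-negative solution is u = 7.

7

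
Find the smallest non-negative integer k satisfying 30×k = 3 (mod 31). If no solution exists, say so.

28

gcd(30, 31) = 1, so a unique solution mod 31 exists.
30⁻¹ ≡ 30 (mod 31).
k ≡ 30×3 ≡ 28 (mod 31).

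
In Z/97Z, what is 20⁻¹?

34

Run the extended Euclidean algorithm:
97 = 4×20 + 17
20 = 1×17 + 3
17 = 5×3 + 2
3 = 1×2 + 1
2 = 2×1 + 0
gcd(20, 97) = 1, so the inverse exists.
Back-substitute for 1:
1 = 1×3 − 1×2
  = −1×17 + 6×3
  = 6×20 − 7×17
  = −7×97 + 34×20
So 20⁻¹ ≡ 34 (mod 97).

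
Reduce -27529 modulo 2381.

1043

-27529 = -12*2381 + 1043, so -27529 ≡ 1043 (mod 2381).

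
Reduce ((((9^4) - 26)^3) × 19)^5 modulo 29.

22

(9)^4 ≡ 7 (mod 29)
7 - 26 = -19 ≡ 10 (mod 29)
(10)^3 ≡ 14 (mod 29)
14 × 19 = 266 ≡ 5 (mod 29)
(5)^5 ≡ 22 (mod 29)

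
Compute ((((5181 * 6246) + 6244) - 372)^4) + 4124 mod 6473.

5298

5181 * 6246 = 32360526 ≡ 1999 (mod 6473)
1999 + 6244 = 8243 ≡ 1770 (mod 6473)
1770 - 372 = 1398
(1398)^4 ≡ 1174 (mod 6473)
1174 + 4124 = 5298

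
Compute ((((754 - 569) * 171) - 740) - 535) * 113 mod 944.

184

754 - 569 = 185
185 * 171 = 31635 ≡ 483 (mod 944)
483 - 740 = -257 ≡ 687 (mod 944)
687 - 535 = 152
152 * 113 = 17176 ≡ 184 (mod 944)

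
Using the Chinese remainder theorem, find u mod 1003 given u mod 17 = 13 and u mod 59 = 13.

13

17⁻¹ mod 59: 17*7 ≡ 1 (mod 59), so 17⁻¹ ≡ 7.
u = 13 + 17*((13 − 13)*7 mod 59) = 13 + 17*0 = 13.
Check: 13 mod 17 = 13, 13 mod 59 = 13. ✓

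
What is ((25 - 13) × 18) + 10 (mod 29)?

23

25 - 13 = 12
12 × 18 = 216 ≡ 13 (mod 29)
13 + 10 = 23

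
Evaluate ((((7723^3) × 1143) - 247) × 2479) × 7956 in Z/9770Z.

(7723)^3 ≡ 8507 (mod 9770)
8507 × 1143 = 9723501 ≡ 2351 (mod 9770)
2351 - 247 = 2104
2104 × 2479 = 5215816 ≡ 8406 (mod 9770)
8406 × 7956 = 66878136 ≡ 2486 (mod 9770)

2486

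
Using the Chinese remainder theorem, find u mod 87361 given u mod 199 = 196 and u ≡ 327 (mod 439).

199⁻¹ mod 439: 199*364 ≡ 1 (mod 439), so 199⁻¹ ≡ 364.
u = 196 + 199*((327 − 196)*364 mod 439) = 196 + 199*272 = 54324.
Check: 54324 mod 199 = 196, 54324 mod 439 = 327. ✓

54324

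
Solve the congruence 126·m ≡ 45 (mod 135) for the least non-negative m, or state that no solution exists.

gcd(126, 135) = 9, and 9 | 45, so solutions exist.
Divide through by 9: 14·m = 5 (mod 15).
14⁻¹ ≡ 14 (mod 15).
m ≡ 14·5 ≡ 10 (mod 15).
The smallest non-negative solution is m = 10.

10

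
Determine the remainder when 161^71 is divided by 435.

Compute successive squares:
71 in binary is 1000111, i.e. 71 = 64 + 4 + 2 + 1.
161^1 ≡ 161 (mod 435)
161^2 ≡ 161^2 = 25921 ≡ 256 (mod 435)
161^4 ≡ 256^2 = 65536 ≡ 286 (mod 435)
161^8 ≡ 286^2 = 81796 ≡ 16 (mod 435)
161^16 ≡ 16^2 = 256 (mod 435)
161^32 ≡ 256^2 = 65536 ≡ 286 (mod 435)
161^64 ≡ 286^2 = 81796 ≡ 16 (mod 435)
161^71 = 161^64 * 161^4 * 161^2 * 161^1 ≡ 16 * 286 * 256 * 161 (mod 435).
Accumulate the product:
16 * 286 = 4576 ≡ 226
226 * 256 = 57856 ≡ 1
1 * 161 = 161

161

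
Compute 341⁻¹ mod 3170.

3170 = 9·341 + 101
341 = 3·101 + 38
101 = 2·38 + 25
38 = 1·25 + 13
25 = 1·13 + 12
13 = 1·12 + 1
12 = 12·1 + 0
gcd(341, 3170) = 1, so the inverse exists.
Bézout: 1 = −27·3170 + 251·341.
So 341⁻¹ ≡ 251 (mod 3170).

251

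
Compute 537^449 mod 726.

By square-and-multiply:
449 in binary is 111000001, i.e. 449 = 256 + 128 + 64 + 1.
537^1 ≡ 537 (mod 726)
537^2 ≡ 537^2 = 288369 ≡ 147 (mod 726)
537^4 ≡ 147^2 = 21609 ≡ 555 (mod 726)
537^8 ≡ 555^2 = 308025 ≡ 201 (mod 726)
537^16 ≡ 201^2 = 40401 ≡ 471 (mod 726)
537^32 ≡ 471^2 = 221841 ≡ 411 (mod 726)
537^64 ≡ 411^2 = 168921 ≡ 489 (mod 726)
537^128 ≡ 489^2 = 239121 ≡ 267 (mod 726)
537^256 ≡ 267^2 = 71289 ≡ 141 (mod 726)
537^449 = 537^256 × 537^128 × 537^64 × 537^1 ≡ 141 × 267 × 489 × 537 (mod 726).
Accumulate the product:
141 × 267 = 37647 ≡ 621
621 × 489 = 303669 ≡ 201
201 × 537 = 107937 ≡ 489

489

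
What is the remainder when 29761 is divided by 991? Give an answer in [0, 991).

31

29761 = 30×991 + 31, so 29761 ≡ 31 (mod 991).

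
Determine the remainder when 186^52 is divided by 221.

52 in binary is 110100, i.e. 52 = 32 + 16 + 4.
186^1 ≡ 186 (mod 221)
186^2 ≡ 186^2 = 34596 ≡ 120 (mod 221)
186^4 ≡ 120^2 = 14400 ≡ 35 (mod 221)
186^8 ≡ 35^2 = 1225 ≡ 120 (mod 221)
186^16 ≡ 120^2 = 14400 ≡ 35 (mod 221)
186^32 ≡ 35^2 = 1225 ≡ 120 (mod 221)
186^52 = 186^32 * 186^16 * 186^4 ≡ 120 * 35 * 35 (mod 221).
Accumulate the product:
120 * 35 = 4200 ≡ 1
1 * 35 = 35

35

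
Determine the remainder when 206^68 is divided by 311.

47

Using repeated squaring:
68 in binary is 1000100, i.e. 68 = 64 + 4.
206^1 ≡ 206 (mod 311)
206^2 ≡ 206^2 = 42436 ≡ 140 (mod 311)
206^4 ≡ 140^2 = 19600 ≡ 7 (mod 311)
206^8 ≡ 7^2 = 49 (mod 311)
206^16 ≡ 49^2 = 2401 ≡ 224 (mod 311)
206^32 ≡ 224^2 = 50176 ≡ 105 (mod 311)
206^64 ≡ 105^2 = 11025 ≡ 140 (mod 311)
206^68 = 206^64 · 206^4 ≡ 140 · 7 (mod 311).
140 · 7 = 980 ≡ 47 (mod 311).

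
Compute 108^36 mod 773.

By square-and-multiply:
108^1 ≡ 108 (mod 773)
108^2 ≡ 108^2 = 11664 ≡ 69 (mod 773)
108^4 ≡ 69^2 = 4761 ≡ 123 (mod 773)
108^8 ≡ 123^2 = 15129 ≡ 442 (mod 773)
108^16 ≡ 442^2 = 195364 ≡ 568 (mod 773)
108^32 ≡ 568^2 = 322624 ≡ 283 (mod 773)
108^36 = 108^32 × 108^4 ≡ 283 × 123 (mod 773).
283 × 123 = 34809 ≡ 24 (mod 773).

24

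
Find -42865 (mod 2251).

-42865 = -20*2251 + 2155, so -42865 ≡ 2155 (mod 2251).

2155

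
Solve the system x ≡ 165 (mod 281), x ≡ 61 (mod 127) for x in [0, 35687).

17587

281⁻¹ mod 127: 281*80 ≡ 1 (mod 127), so 281⁻¹ ≡ 80.
x = 165 + 281*((61 − 165)*80 mod 127) = 165 + 281*62 = 17587.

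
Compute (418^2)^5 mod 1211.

9

(418)^2 ≡ 340 (mod 1211)
(340)^5 ≡ 9 (mod 1211)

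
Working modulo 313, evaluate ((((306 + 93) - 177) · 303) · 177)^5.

306 + 93 = 399 ≡ 86 (mod 313)
86 - 177 = -91 ≡ 222 (mod 313)
222 · 303 = 67266 ≡ 284 (mod 313)
284 · 177 = 50268 ≡ 188 (mod 313)
(188)^5 ≡ 125 (mod 313)

125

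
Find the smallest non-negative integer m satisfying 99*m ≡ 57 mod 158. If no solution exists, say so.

149

gcd(99, 158) = 1, so a unique solution mod 158 exists.
99⁻¹ ≡ 83 (mod 158).
m ≡ 83*57 ≡ 149 (mod 158).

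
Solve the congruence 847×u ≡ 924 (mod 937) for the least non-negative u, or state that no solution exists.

427

gcd(847, 937) = 1, so a unique solution mod 937 exists.
847⁻¹ ≡ 760 (mod 937).
u ≡ 760×924 ≡ 427 (mod 937).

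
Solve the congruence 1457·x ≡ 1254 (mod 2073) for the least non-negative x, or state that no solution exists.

gcd(1457, 2073) = 1, so a unique solution mod 2073 exists.
1457⁻¹ ≡ 1511 (mod 2073).
x ≡ 1511·1254 ≡ 72 (mod 2073).

72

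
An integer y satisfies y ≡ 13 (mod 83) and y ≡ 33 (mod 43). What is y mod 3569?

1839

83⁻¹ mod 43: 83*14 ≡ 1 (mod 43), so 83⁻¹ ≡ 14.
y = 13 + 83*((33 − 13)*14 mod 43) = 13 + 83*22 = 1839.
Check: 1839 mod 83 = 13, 1839 mod 43 = 33. ✓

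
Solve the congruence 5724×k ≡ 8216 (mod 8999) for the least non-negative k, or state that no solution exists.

297

gcd(5724, 8999) = 1, so a unique solution mod 8999 exists.
5724⁻¹ ≡ 8378 (mod 8999).
k ≡ 8378×8216 ≡ 297 (mod 8999).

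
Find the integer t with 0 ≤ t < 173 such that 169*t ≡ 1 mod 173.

43

Apply the Euclidean algorithm and back-substitute:
173 = 1·169 + 4
169 = 42·4 + 1
4 = 4·1 + 0
gcd(169, 173) = 1, so the inverse exists.
Bézout: 1 = −42·173 + 43·169.
So 169⁻¹ ≡ 43 (mod 173).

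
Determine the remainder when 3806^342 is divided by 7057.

5547

Compute successive squares:
342 in binary is 101010110, i.e. 342 = 256 + 64 + 16 + 4 + 2.
3806^1 ≡ 3806 (mod 7057)
3806^2 ≡ 3806^2 = 14485636 ≡ 4672 (mod 7057)
3806^4 ≡ 4672^2 = 21827584 ≡ 283 (mod 7057)
3806^8 ≡ 283^2 = 80089 ≡ 2462 (mod 7057)
3806^16 ≡ 2462^2 = 6061444 ≡ 6538 (mod 7057)
3806^32 ≡ 6538^2 = 42745444 ≡ 1195 (mod 7057)
3806^64 ≡ 1195^2 = 1428025 ≡ 2511 (mod 7057)
3806^128 ≡ 2511^2 = 6305121 ≡ 3220 (mod 7057)
3806^256 ≡ 3220^2 = 10368400 ≡ 1667 (mod 7057)
3806^342 = 3806^256 × 3806^64 × 3806^16 × 3806^4 × 3806^2 ≡ 1667 × 2511 × 6538 × 283 × 4672 (mod 7057).
Accumulate the product:
1667 × 2511 = 4185837 ≡ 1036
1036 × 6538 = 6773368 ≡ 5705
5705 × 283 = 1614515 ≡ 5519
5519 × 4672 = 25784768 ≡ 5547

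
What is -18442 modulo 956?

-18442 = -20*956 + 678, so -18442 ≡ 678 (mod 956).

678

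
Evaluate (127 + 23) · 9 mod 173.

127 + 23 = 150
150 · 9 = 1350 ≡ 139 (mod 173)

139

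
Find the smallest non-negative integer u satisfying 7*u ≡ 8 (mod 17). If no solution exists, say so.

6

gcd(7, 17) = 1, so a unique solution mod 17 exists.
7⁻¹ ≡ 5 (mod 17).
u ≡ 5*8 ≡ 6 (mod 17).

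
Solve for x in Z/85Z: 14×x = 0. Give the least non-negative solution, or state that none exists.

gcd(14, 85) = 1, so a unique solution mod 85 exists.
14⁻¹ ≡ 79 (mod 85).
x ≡ 79×0 ≡ 0 (mod 85).

0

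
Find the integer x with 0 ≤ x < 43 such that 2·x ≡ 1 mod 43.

Run the extended Euclidean algorithm:
43 = 21×2 + 1
2 = 2×1 + 0
gcd(2, 43) = 1, so the inverse exists.
Bézout: 1 = 1×43 − 21×2.
So 2⁻¹ ≡ −21 ≡ 22 (mod 43).

22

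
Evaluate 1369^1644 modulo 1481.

315

1644 in binary is 11001101100, i.e. 1644 = 1024 + 512 + 64 + 32 + 8 + 4.
1369^1 ≡ 1369 (mod 1481)
1369^2 ≡ 1369^2 = 1874161 ≡ 696 (mod 1481)
1369^4 ≡ 696^2 = 484416 ≡ 129 (mod 1481)
1369^8 ≡ 129^2 = 16641 ≡ 350 (mod 1481)
1369^16 ≡ 350^2 = 122500 ≡ 1058 (mod 1481)
1369^32 ≡ 1058^2 = 1119364 ≡ 1209 (mod 1481)
1369^64 ≡ 1209^2 = 1461681 ≡ 1415 (mod 1481)
1369^128 ≡ 1415^2 = 2002225 ≡ 1394 (mod 1481)
1369^256 ≡ 1394^2 = 1943236 ≡ 164 (mod 1481)
1369^512 ≡ 164^2 = 26896 ≡ 238 (mod 1481)
1369^1024 ≡ 238^2 = 56644 ≡ 366 (mod 1481)
1369^1644 = 1369^1024 · 1369^512 · 1369^64 · 1369^32 · 1369^8 · 1369^4 ≡ 366 · 238 · 1415 · 1209 · 350 · 129 (mod 1481).
Accumulate the product:
366 · 238 = 87108 ≡ 1210
1210 · 1415 = 1712150 ≡ 114
114 · 1209 = 137826 ≡ 93
93 · 350 = 32550 ≡ 1449
1449 · 129 = 186921 ≡ 315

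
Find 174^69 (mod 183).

27

By square-and-multiply:
69 in binary is 1000101, i.e. 69 = 64 + 4 + 1.
174^1 ≡ 174 (mod 183)
174^2 ≡ 174^2 = 30276 ≡ 81 (mod 183)
174^4 ≡ 81^2 = 6561 ≡ 156 (mod 183)
174^8 ≡ 156^2 = 24336 ≡ 180 (mod 183)
174^16 ≡ 180^2 = 32400 ≡ 9 (mod 183)
174^32 ≡ 9^2 = 81 (mod 183)
174^64 ≡ 81^2 = 6561 ≡ 156 (mod 183)
174^69 = 174^64 × 174^4 × 174^1 ≡ 156 × 156 × 174 (mod 183).
Accumulate the product:
156 × 156 = 24336 ≡ 180
180 × 174 = 31320 ≡ 27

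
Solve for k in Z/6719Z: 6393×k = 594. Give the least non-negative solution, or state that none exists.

2018

gcd(6393, 6719) = 1, so a unique solution mod 6719 exists.
6393⁻¹ ≡ 1587 (mod 6719).
k ≡ 1587×594 ≡ 2018 (mod 6719).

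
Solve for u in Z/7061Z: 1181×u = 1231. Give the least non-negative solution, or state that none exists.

13

gcd(1181, 7061) = 1, so a unique solution mod 7061 exists.
1181⁻¹ ≡ 1130 (mod 7061).
u ≡ 1130×1231 ≡ 13 (mod 7061).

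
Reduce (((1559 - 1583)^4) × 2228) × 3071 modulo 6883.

1978

1559 - 1583 = -24 ≡ 6859 (mod 6883)
(6859)^4 ≡ 1392 (mod 6883)
1392 × 2228 = 3101376 ≡ 4026 (mod 6883)
4026 × 3071 = 12363846 ≡ 1978 (mod 6883)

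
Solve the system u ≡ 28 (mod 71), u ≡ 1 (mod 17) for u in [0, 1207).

596

71⁻¹ mod 17: 71·6 ≡ 1 (mod 17), so 71⁻¹ ≡ 6.
u = 28 + 71·((1 − 28)·6 mod 17) = 28 + 71·8 = 596.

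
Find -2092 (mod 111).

17

-2092 = -19*111 + 17, so -2092 ≡ 17 (mod 111).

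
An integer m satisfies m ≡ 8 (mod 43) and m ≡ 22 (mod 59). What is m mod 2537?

1556

43⁻¹ mod 59: 43·11 ≡ 1 (mod 59), so 43⁻¹ ≡ 11.
m = 8 + 43·((22 − 8)·11 mod 59) = 8 + 43·36 = 1556.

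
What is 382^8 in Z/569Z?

By square-and-multiply:
382^1 ≡ 382 (mod 569)
382^2 ≡ 382^2 = 145924 ≡ 260 (mod 569)
382^4 ≡ 260^2 = 67600 ≡ 458 (mod 569)
382^8 ≡ 458^2 = 209764 ≡ 372 (mod 569)
So 382^8 ≡ 372 (mod 569).

372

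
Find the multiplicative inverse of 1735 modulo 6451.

Run the extended Euclidean algorithm:
6451 = 3*1735 + 1246
1735 = 1*1246 + 489
1246 = 2*489 + 268
489 = 1*268 + 221
268 = 1*221 + 47
221 = 4*47 + 33
47 = 1*33 + 14
33 = 2*14 + 5
14 = 2*5 + 4
5 = 1*4 + 1
4 = 4*1 + 0
gcd(1735, 6451) = 1, so the inverse exists.
Back-substitute for 1:
1 = 1*5 − 1*4
  = −1*14 + 3*5
  = 3*33 − 7*14
  = −7*47 + 10*33
  = 10*221 − 47*47
  = −47*268 + 57*221
  = 57*489 − 104*268
  = −104*1246 + 265*489
  = 265*1735 − 369*1246
  = −369*6451 + 1372*1735
So 1735⁻¹ ≡ 1372 (mod 6451).

1372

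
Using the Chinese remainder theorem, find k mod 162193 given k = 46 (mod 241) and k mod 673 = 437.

2456

241⁻¹ mod 673: 241×525 ≡ 1 (mod 673), so 241⁻¹ ≡ 525.
k = 46 + 241×((437 − 46)×525 mod 673) = 46 + 241×10 = 2456.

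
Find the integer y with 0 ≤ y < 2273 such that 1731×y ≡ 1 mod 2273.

Run the extended Euclidean algorithm:
2273 = 1×1731 + 542
1731 = 3×542 + 105
542 = 5×105 + 17
105 = 6×17 + 3
17 = 5×3 + 2
3 = 1×2 + 1
2 = 2×1 + 0
gcd(1731, 2273) = 1, so the inverse exists.
Bézout: 1 = −610×2273 + 801×1731.
So 1731⁻¹ ≡ 801 (mod 2273).

801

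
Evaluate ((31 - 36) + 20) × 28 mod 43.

31 - 36 = -5 ≡ 38 (mod 43)
38 + 20 = 58 ≡ 15 (mod 43)
15 × 28 = 420 ≡ 33 (mod 43)

33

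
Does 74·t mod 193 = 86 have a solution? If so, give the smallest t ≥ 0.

gcd(74, 193) = 1, so a unique solution mod 193 exists.
74⁻¹ ≡ 60 (mod 193).
t ≡ 60·86 ≡ 142 (mod 193).

142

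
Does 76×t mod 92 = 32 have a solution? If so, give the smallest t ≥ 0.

gcd(76, 92) = 4, and 4 | 32, so solutions exist.
Divide through by 4: 19×t = 8 (mod 23).
19⁻¹ ≡ 17 (mod 23).
t ≡ 17×8 ≡ 21 (mod 23).
The smallest non-negative solution is t = 21.

21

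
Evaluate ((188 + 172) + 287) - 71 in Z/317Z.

259

188 + 172 = 360 ≡ 43 (mod 317)
43 + 287 = 330 ≡ 13 (mod 317)
13 - 71 = -58 ≡ 259 (mod 317)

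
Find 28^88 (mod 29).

28^1 ≡ 28 (mod 29)
28^2 ≡ 28^2 = 784 ≡ 1 (mod 29)
28^4 ≡ 1^2 = 1 (mod 29)
28^8 ≡ 1^2 = 1 (mod 29)
28^16 ≡ 1^2 = 1 (mod 29)
28^32 ≡ 1^2 = 1 (mod 29)
28^64 ≡ 1^2 = 1 (mod 29)
28^88 = 28^64 * 28^16 * 28^8 ≡ 1 * 1 * 1 (mod 29).
Accumulate the product:
1 * 1 = 1
1 * 1 = 1

1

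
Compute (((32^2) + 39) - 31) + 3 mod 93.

(32)^2 ≡ 1 (mod 93)
1 + 39 = 40
40 - 31 = 9
9 + 3 = 12

12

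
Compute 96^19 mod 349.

19 in binary is 10011, i.e. 19 = 16 + 2 + 1.
96^1 ≡ 96 (mod 349)
96^2 ≡ 96^2 = 9216 ≡ 142 (mod 349)
96^4 ≡ 142^2 = 20164 ≡ 271 (mod 349)
96^8 ≡ 271^2 = 73441 ≡ 151 (mod 349)
96^16 ≡ 151^2 = 22801 ≡ 116 (mod 349)
96^19 = 96^16 · 96^2 · 96^1 ≡ 116 · 142 · 96 (mod 349).
Accumulate the product:
116 · 142 = 16472 ≡ 69
69 · 96 = 6624 ≡ 342

342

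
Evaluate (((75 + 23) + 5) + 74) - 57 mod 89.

31

75 + 23 = 98 ≡ 9 (mod 89)
9 + 5 = 14
14 + 74 = 88
88 - 57 = 31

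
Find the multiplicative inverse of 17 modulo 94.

Apply the Euclidean algorithm and back-substitute:
94 = 5×17 + 9
17 = 1×9 + 8
9 = 1×8 + 1
8 = 8×1 + 0
gcd(17, 94) = 1, so the inverse exists.
Bézout: 1 = 2×94 − 11×17.
So 17⁻¹ ≡ −11 ≡ 83 (mod 94).

83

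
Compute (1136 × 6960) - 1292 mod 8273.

4553

1136 × 6960 = 7906560 ≡ 5845 (mod 8273)
5845 - 1292 = 4553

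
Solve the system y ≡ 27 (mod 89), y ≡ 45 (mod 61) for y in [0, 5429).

89⁻¹ mod 61: 89×24 ≡ 1 (mod 61), so 89⁻¹ ≡ 24.
y = 27 + 89×((45 − 27)×24 mod 61) = 27 + 89×5 = 472.

472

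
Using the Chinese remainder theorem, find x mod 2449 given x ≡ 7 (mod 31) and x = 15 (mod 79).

410

31⁻¹ mod 79: 31×51 ≡ 1 (mod 79), so 31⁻¹ ≡ 51.
x = 7 + 31×((15 − 7)×51 mod 79) = 7 + 31×13 = 410.
Check: 410 mod 31 = 7, 410 mod 79 = 15. ✓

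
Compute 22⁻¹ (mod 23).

By the extended Euclidean algorithm:
23 = 1*22 + 1
22 = 22*1 + 0
gcd(22, 23) = 1, so the inverse exists.
Back-substitute for 1:
1 = 1*23 − 1*22
So 22⁻¹ ≡ −1 ≡ 22 (mod 23).

22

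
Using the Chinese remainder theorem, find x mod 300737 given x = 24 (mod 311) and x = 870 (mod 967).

29880

311⁻¹ mod 967: 311*199 ≡ 1 (mod 967), so 311⁻¹ ≡ 199.
x = 24 + 311*((870 − 24)*199 mod 967) = 24 + 311*96 = 29880.
Check: 29880 mod 311 = 24, 29880 mod 967 = 870. ✓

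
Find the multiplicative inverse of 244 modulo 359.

231

By the extended Euclidean algorithm:
359 = 1*244 + 115
244 = 2*115 + 14
115 = 8*14 + 3
14 = 4*3 + 2
3 = 1*2 + 1
2 = 2*1 + 0
gcd(244, 359) = 1, so the inverse exists.
Back-substitute for 1:
1 = 1*3 − 1*2
  = −1*14 + 5*3
  = 5*115 − 41*14
  = −41*244 + 87*115
  = 87*359 − 128*244
So 244⁻¹ ≡ −128 ≡ 231 (mod 359).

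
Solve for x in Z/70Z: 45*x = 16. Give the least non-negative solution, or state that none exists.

gcd(45, 70) = 5, and 5 does not divide 16.
So the congruence has no solution.

no solution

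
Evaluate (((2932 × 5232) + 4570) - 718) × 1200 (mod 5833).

2932 × 5232 = 15340224 ≡ 5267 (mod 5833)
5267 + 4570 = 9837 ≡ 4004 (mod 5833)
4004 - 718 = 3286
3286 × 1200 = 3943200 ≡ 92 (mod 5833)

92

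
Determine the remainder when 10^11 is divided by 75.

By square-and-multiply:
11 in binary is 1011, i.e. 11 = 8 + 2 + 1.
10^1 ≡ 10 (mod 75)
10^2 ≡ 10^2 = 100 ≡ 25 (mod 75)
10^4 ≡ 25^2 = 625 ≡ 25 (mod 75)
10^8 ≡ 25^2 = 625 ≡ 25 (mod 75)
10^11 = 10^8 × 10^2 × 10^1 ≡ 25 × 25 × 10 (mod 75).
Accumulate the product:
25 × 25 = 625 ≡ 25
25 × 10 = 250 ≡ 25

25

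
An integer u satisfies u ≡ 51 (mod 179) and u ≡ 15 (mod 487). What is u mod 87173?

179⁻¹ mod 487: 179*302 ≡ 1 (mod 487), so 179⁻¹ ≡ 302.
u = 51 + 179*((15 − 51)*302 mod 487) = 51 + 179*329 = 58942.

58942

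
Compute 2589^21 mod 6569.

66

21 in binary is 10101, i.e. 21 = 16 + 4 + 1.
2589^1 ≡ 2589 (mod 6569)
2589^2 ≡ 2589^2 = 6702921 ≡ 2541 (mod 6569)
2589^4 ≡ 2541^2 = 6456681 ≡ 5923 (mod 6569)
2589^8 ≡ 5923^2 = 35081929 ≡ 3469 (mod 6569)
2589^16 ≡ 3469^2 = 12033961 ≡ 6122 (mod 6569)
2589^21 = 2589^16 * 2589^4 * 2589^1 ≡ 6122 * 5923 * 2589 (mod 6569).
Accumulate the product:
6122 * 5923 = 36260606 ≡ 6295
6295 * 2589 = 16297755 ≡ 66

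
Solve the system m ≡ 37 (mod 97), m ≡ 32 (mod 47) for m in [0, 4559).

1395

97⁻¹ mod 47: 97*16 ≡ 1 (mod 47), so 97⁻¹ ≡ 16.
m = 37 + 97*((32 − 37)*16 mod 47) = 37 + 97*14 = 1395.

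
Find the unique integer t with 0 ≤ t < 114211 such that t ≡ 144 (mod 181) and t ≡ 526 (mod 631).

181⁻¹ mod 631: 181·380 ≡ 1 (mod 631), so 181⁻¹ ≡ 380.
t = 144 + 181·((526 − 144)·380 mod 631) = 144 + 181·30 = 5574.

5574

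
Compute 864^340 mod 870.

426

340 in binary is 101010100, i.e. 340 = 256 + 64 + 16 + 4.
864^1 ≡ 864 (mod 870)
864^2 ≡ 864^2 = 746496 ≡ 36 (mod 870)
864^4 ≡ 36^2 = 1296 ≡ 426 (mod 870)
864^8 ≡ 426^2 = 181476 ≡ 516 (mod 870)
864^16 ≡ 516^2 = 266256 ≡ 36 (mod 870)
864^32 ≡ 36^2 = 1296 ≡ 426 (mod 870)
864^64 ≡ 426^2 = 181476 ≡ 516 (mod 870)
864^128 ≡ 516^2 = 266256 ≡ 36 (mod 870)
864^256 ≡ 36^2 = 1296 ≡ 426 (mod 870)
864^340 = 864^256 · 864^64 · 864^16 · 864^4 ≡ 426 · 516 · 36 · 426 (mod 870).
Accumulate the product:
426 · 516 = 219816 ≡ 576
576 · 36 = 20736 ≡ 726
726 · 426 = 309276 ≡ 426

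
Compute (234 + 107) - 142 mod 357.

234 + 107 = 341
341 - 142 = 199

199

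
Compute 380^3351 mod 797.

380^1 ≡ 380 (mod 797)
380^2 ≡ 380^2 = 144400 ≡ 143 (mod 797)
380^4 ≡ 143^2 = 20449 ≡ 524 (mod 797)
380^8 ≡ 524^2 = 274576 ≡ 408 (mod 797)
380^16 ≡ 408^2 = 166464 ≡ 688 (mod 797)
380^32 ≡ 688^2 = 473344 ≡ 723 (mod 797)
380^64 ≡ 723^2 = 522729 ≡ 694 (mod 797)
380^128 ≡ 694^2 = 481636 ≡ 248 (mod 797)
380^256 ≡ 248^2 = 61504 ≡ 135 (mod 797)
380^512 ≡ 135^2 = 18225 ≡ 691 (mod 797)
380^1024 ≡ 691^2 = 477481 ≡ 78 (mod 797)
380^2048 ≡ 78^2 = 6084 ≡ 505 (mod 797)
380^3351 = 380^2048 · 380^1024 · 380^256 · 380^16 · 380^4 · 380^2 · 380^1 ≡ 505 · 78 · 135 · 688 · 524 · 143 · 380 (mod 797).
Accumulate the product:
505 · 78 = 39390 ≡ 337
337 · 135 = 45495 ≡ 66
66 · 688 = 45408 ≡ 776
776 · 524 = 406624 ≡ 154
154 · 143 = 22022 ≡ 503
503 · 380 = 191140 ≡ 657

657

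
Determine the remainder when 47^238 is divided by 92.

1

47^1 ≡ 47 (mod 92)
47^2 ≡ 47^2 = 2209 ≡ 1 (mod 92)
47^4 ≡ 1^2 = 1 (mod 92)
47^8 ≡ 1^2 = 1 (mod 92)
47^16 ≡ 1^2 = 1 (mod 92)
47^32 ≡ 1^2 = 1 (mod 92)
47^64 ≡ 1^2 = 1 (mod 92)
47^128 ≡ 1^2 = 1 (mod 92)
47^238 = 47^128 · 47^64 · 47^32 · 47^8 · 47^4 · 47^2 ≡ 1 · 1 · 1 · 1 · 1 · 1 (mod 92).
Accumulate the product:
1 · 1 = 1
1 · 1 = 1
1 · 1 = 1
1 · 1 = 1
1 · 1 = 1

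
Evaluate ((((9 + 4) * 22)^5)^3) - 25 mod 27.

12

9 + 4 = 13
13 * 22 = 286 ≡ 16 (mod 27)
(16)^5 ≡ 4 (mod 27)
(4)^3 ≡ 10 (mod 27)
10 - 25 = -15 ≡ 12 (mod 27)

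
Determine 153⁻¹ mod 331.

Apply the Euclidean algorithm and back-substitute:
331 = 2·153 + 25
153 = 6·25 + 3
25 = 8·3 + 1
3 = 3·1 + 0
gcd(153, 331) = 1, so the inverse exists.
Back-substitute for 1:
1 = 1·25 − 8·3
  = −8·153 + 49·25
  = 49·331 − 106·153
So 153⁻¹ ≡ −106 ≡ 225 (mod 331).

225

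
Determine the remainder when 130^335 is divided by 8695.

2425

By square-and-multiply:
335 in binary is 101001111, i.e. 335 = 256 + 64 + 8 + 4 + 2 + 1.
130^1 ≡ 130 (mod 8695)
130^2 ≡ 130^2 = 16900 ≡ 8205 (mod 8695)
130^4 ≡ 8205^2 = 67322025 ≡ 5335 (mod 8695)
130^8 ≡ 5335^2 = 28462225 ≡ 3490 (mod 8695)
130^16 ≡ 3490^2 = 12180100 ≡ 7100 (mod 8695)
130^32 ≡ 7100^2 = 50410000 ≡ 5085 (mod 8695)
130^64 ≡ 5085^2 = 25857225 ≡ 6990 (mod 8695)
130^128 ≡ 6990^2 = 48860100 ≡ 2895 (mod 8695)
130^256 ≡ 2895^2 = 8381025 ≡ 7740 (mod 8695)
130^335 = 130^256 · 130^64 · 130^8 · 130^4 · 130^2 · 130^1 ≡ 7740 · 6990 · 3490 · 5335 · 8205 · 130 (mod 8695).
Accumulate the product:
7740 · 6990 = 54102600 ≡ 2310
2310 · 3490 = 8061900 ≡ 1635
1635 · 5335 = 8722725 ≡ 1640
1640 · 8205 = 13456200 ≡ 5035
5035 · 130 = 654550 ≡ 2425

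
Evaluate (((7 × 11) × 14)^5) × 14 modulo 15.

7 × 11 = 77 ≡ 2 (mod 15)
2 × 14 = 28 ≡ 13 (mod 15)
(13)^5 ≡ 13 (mod 15)
13 × 14 = 182 ≡ 2 (mod 15)

2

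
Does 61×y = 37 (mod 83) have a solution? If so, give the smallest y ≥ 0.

70

gcd(61, 83) = 1, so a unique solution mod 83 exists.
61⁻¹ ≡ 49 (mod 83).
y ≡ 49×37 ≡ 70 (mod 83).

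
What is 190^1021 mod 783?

By square-and-multiply:
1021 in binary is 1111111101, i.e. 1021 = 512 + 256 + 128 + 64 + 32 + 16 + 8 + 4 + 1.
190^1 ≡ 190 (mod 783)
190^2 ≡ 190^2 = 36100 ≡ 82 (mod 783)
190^4 ≡ 82^2 = 6724 ≡ 460 (mod 783)
190^8 ≡ 460^2 = 211600 ≡ 190 (mod 783)
190^16 ≡ 190^2 = 36100 ≡ 82 (mod 783)
190^32 ≡ 82^2 = 6724 ≡ 460 (mod 783)
190^64 ≡ 460^2 = 211600 ≡ 190 (mod 783)
190^128 ≡ 190^2 = 36100 ≡ 82 (mod 783)
190^256 ≡ 82^2 = 6724 ≡ 460 (mod 783)
190^512 ≡ 460^2 = 211600 ≡ 190 (mod 783)
190^1021 = 190^512 × 190^256 × 190^128 × 190^64 × 190^32 × 190^16 × 190^8 × 190^4 × 190^1 ≡ 190 × 460 × 82 × 190 × 460 × 82 × 190 × 460 × 190 (mod 783).
Accumulate the product:
190 × 460 = 87400 ≡ 487
487 × 82 = 39934 ≡ 1
1 × 190 = 190
190 × 460 = 87400 ≡ 487
487 × 82 = 39934 ≡ 1
1 × 190 = 190
190 × 460 = 87400 ≡ 487
487 × 190 = 92530 ≡ 136

136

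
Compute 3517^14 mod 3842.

2937

By square-and-multiply:
14 in binary is 1110, i.e. 14 = 8 + 4 + 2.
3517^1 ≡ 3517 (mod 3842)
3517^2 ≡ 3517^2 = 12369289 ≡ 1891 (mod 3842)
3517^4 ≡ 1891^2 = 3575881 ≡ 2821 (mod 3842)
3517^8 ≡ 2821^2 = 7958041 ≡ 1259 (mod 3842)
3517^14 = 3517^8 * 3517^4 * 3517^2 ≡ 1259 * 2821 * 1891 (mod 3842).
Accumulate the product:
1259 * 2821 = 3551639 ≡ 1631
1631 * 1891 = 3084221 ≡ 2937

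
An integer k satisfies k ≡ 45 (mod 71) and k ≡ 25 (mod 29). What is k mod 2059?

1678

71⁻¹ mod 29: 71*9 ≡ 1 (mod 29), so 71⁻¹ ≡ 9.
k = 45 + 71*((25 − 45)*9 mod 29) = 45 + 71*23 = 1678.
Check: 1678 mod 71 = 45, 1678 mod 29 = 25. ✓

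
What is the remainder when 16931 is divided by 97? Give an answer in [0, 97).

53

16931 = 174*97 + 53, so 16931 ≡ 53 (mod 97).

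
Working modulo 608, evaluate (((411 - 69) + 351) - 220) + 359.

411 - 69 = 342
342 + 351 = 693 ≡ 85 (mod 608)
85 - 220 = -135 ≡ 473 (mod 608)
473 + 359 = 832 ≡ 224 (mod 608)

224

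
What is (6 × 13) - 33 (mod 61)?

45

6 × 13 = 78 ≡ 17 (mod 61)
17 - 33 = -16 ≡ 45 (mod 61)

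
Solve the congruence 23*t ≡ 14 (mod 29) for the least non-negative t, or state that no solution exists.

17

gcd(23, 29) = 1, so a unique solution mod 29 exists.
23⁻¹ ≡ 24 (mod 29).
t ≡ 24*14 ≡ 17 (mod 29).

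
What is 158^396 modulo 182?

92

By square-and-multiply:
158^1 ≡ 158 (mod 182)
158^2 ≡ 158^2 = 24964 ≡ 30 (mod 182)
158^4 ≡ 30^2 = 900 ≡ 172 (mod 182)
158^8 ≡ 172^2 = 29584 ≡ 100 (mod 182)
158^16 ≡ 100^2 = 10000 ≡ 172 (mod 182)
158^32 ≡ 172^2 = 29584 ≡ 100 (mod 182)
158^64 ≡ 100^2 = 10000 ≡ 172 (mod 182)
158^128 ≡ 172^2 = 29584 ≡ 100 (mod 182)
158^256 ≡ 100^2 = 10000 ≡ 172 (mod 182)
158^396 = 158^256 × 158^128 × 158^8 × 158^4 ≡ 172 × 100 × 100 × 172 (mod 182).
Accumulate the product:
172 × 100 = 17200 ≡ 92
92 × 100 = 9200 ≡ 100
100 × 172 = 17200 ≡ 92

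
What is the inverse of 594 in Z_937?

112

937 = 1×594 + 343
594 = 1×343 + 251
343 = 1×251 + 92
251 = 2×92 + 67
92 = 1×67 + 25
67 = 2×25 + 17
25 = 1×17 + 8
17 = 2×8 + 1
8 = 8×1 + 0
gcd(594, 937) = 1, so the inverse exists.
Bézout: 1 = −71×937 + 112×594.
So 594⁻¹ ≡ 112 (mod 937).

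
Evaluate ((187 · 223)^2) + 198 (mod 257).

61

187 · 223 = 41701 ≡ 67 (mod 257)
(67)^2 ≡ 120 (mod 257)
120 + 198 = 318 ≡ 61 (mod 257)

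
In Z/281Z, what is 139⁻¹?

93

Run the extended Euclidean algorithm:
281 = 2×139 + 3
139 = 46×3 + 1
3 = 3×1 + 0
gcd(139, 281) = 1, so the inverse exists.
Bézout: 1 = −46×281 + 93×139.
So 139⁻¹ ≡ 93 (mod 281).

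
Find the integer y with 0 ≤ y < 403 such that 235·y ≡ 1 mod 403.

391

403 = 1·235 + 168
235 = 1·168 + 67
168 = 2·67 + 34
67 = 1·34 + 33
34 = 1·33 + 1
33 = 33·1 + 0
gcd(235, 403) = 1, so the inverse exists.
Back-substitute for 1:
1 = 1·34 − 1·33
  = −1·67 + 2·34
  = 2·168 − 5·67
  = −5·235 + 7·168
  = 7·403 − 12·235
So 235⁻¹ ≡ −12 ≡ 391 (mod 403).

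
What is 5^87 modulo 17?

10

Using repeated squaring:
87 in binary is 1010111, i.e. 87 = 64 + 16 + 4 + 2 + 1.
5^1 ≡ 5 (mod 17)
5^2 ≡ 5^2 = 25 ≡ 8 (mod 17)
5^4 ≡ 8^2 = 64 ≡ 13 (mod 17)
5^8 ≡ 13^2 = 169 ≡ 16 (mod 17)
5^16 ≡ 16^2 = 256 ≡ 1 (mod 17)
5^32 ≡ 1^2 = 1 (mod 17)
5^64 ≡ 1^2 = 1 (mod 17)
5^87 = 5^64 · 5^16 · 5^4 · 5^2 · 5^1 ≡ 1 · 1 · 13 · 8 · 5 (mod 17).
Accumulate the product:
1 · 1 = 1
1 · 13 = 13
13 · 8 = 104 ≡ 2
2 · 5 = 10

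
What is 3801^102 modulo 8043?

3801^1 ≡ 3801 (mod 8043)
3801^2 ≡ 3801^2 = 14447601 ≡ 2373 (mod 8043)
3801^4 ≡ 2373^2 = 5631129 ≡ 1029 (mod 8043)
3801^8 ≡ 1029^2 = 1058841 ≡ 5208 (mod 8043)
3801^16 ≡ 5208^2 = 27123264 ≡ 2268 (mod 8043)
3801^32 ≡ 2268^2 = 5143824 ≡ 4347 (mod 8043)
3801^64 ≡ 4347^2 = 18896409 ≡ 3402 (mod 8043)
3801^102 = 3801^64 * 3801^32 * 3801^4 * 3801^2 ≡ 3402 * 4347 * 1029 * 2373 (mod 8043).
Accumulate the product:
3402 * 4347 = 14788494 ≡ 5460
5460 * 1029 = 5618340 ≡ 4326
4326 * 2373 = 10265598 ≡ 2730

2730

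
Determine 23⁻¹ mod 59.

18

59 = 2×23 + 13
23 = 1×13 + 10
13 = 1×10 + 3
10 = 3×3 + 1
3 = 3×1 + 0
gcd(23, 59) = 1, so the inverse exists.
Back-substitute for 1:
1 = 1×10 − 3×3
  = −3×13 + 4×10
  = 4×23 − 7×13
  = −7×59 + 18×23
So 23⁻¹ ≡ 18 (mod 59).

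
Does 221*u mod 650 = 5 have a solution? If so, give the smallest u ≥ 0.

no solution

gcd(221, 650) = 13, and 13 does not divide 5.
So the congruence has no solution.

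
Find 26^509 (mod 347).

220

Compute successive squares:
509 in binary is 111111101, i.e. 509 = 256 + 128 + 64 + 32 + 16 + 8 + 4 + 1.
26^1 ≡ 26 (mod 347)
26^2 ≡ 26^2 = 676 ≡ 329 (mod 347)
26^4 ≡ 329^2 = 108241 ≡ 324 (mod 347)
26^8 ≡ 324^2 = 104976 ≡ 182 (mod 347)
26^16 ≡ 182^2 = 33124 ≡ 159 (mod 347)
26^32 ≡ 159^2 = 25281 ≡ 297 (mod 347)
26^64 ≡ 297^2 = 88209 ≡ 71 (mod 347)
26^128 ≡ 71^2 = 5041 ≡ 183 (mod 347)
26^256 ≡ 183^2 = 33489 ≡ 177 (mod 347)
26^509 = 26^256 · 26^128 · 26^64 · 26^32 · 26^16 · 26^8 · 26^4 · 26^1 ≡ 177 · 183 · 71 · 297 · 159 · 182 · 324 · 26 (mod 347).
Accumulate the product:
177 · 183 = 32391 ≡ 120
120 · 71 = 8520 ≡ 192
192 · 297 = 57024 ≡ 116
116 · 159 = 18444 ≡ 53
53 · 182 = 9646 ≡ 277
277 · 324 = 89748 ≡ 222
222 · 26 = 5772 ≡ 220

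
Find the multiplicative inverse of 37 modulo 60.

13

Run the extended Euclidean algorithm:
60 = 1*37 + 23
37 = 1*23 + 14
23 = 1*14 + 9
14 = 1*9 + 5
9 = 1*5 + 4
5 = 1*4 + 1
4 = 4*1 + 0
gcd(37, 60) = 1, so the inverse exists.
Back-substitute for 1:
1 = 1*5 − 1*4
  = −1*9 + 2*5
  = 2*14 − 3*9
  = −3*23 + 5*14
  = 5*37 − 8*23
  = −8*60 + 13*37
So 37⁻¹ ≡ 13 (mod 60).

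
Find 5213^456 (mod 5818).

1063

5213^1 ≡ 5213 (mod 5818)
5213^2 ≡ 5213^2 = 27175369 ≡ 5309 (mod 5818)
5213^4 ≡ 5309^2 = 28185481 ≡ 3089 (mod 5818)
5213^8 ≡ 3089^2 = 9541921 ≡ 401 (mod 5818)
5213^16 ≡ 401^2 = 160801 ≡ 3715 (mod 5818)
5213^32 ≡ 3715^2 = 13801225 ≡ 929 (mod 5818)
5213^64 ≡ 929^2 = 863041 ≡ 1977 (mod 5818)
5213^128 ≡ 1977^2 = 3908529 ≡ 4651 (mod 5818)
5213^256 ≡ 4651^2 = 21631801 ≡ 477 (mod 5818)
5213^456 = 5213^256 * 5213^128 * 5213^64 * 5213^8 ≡ 477 * 4651 * 1977 * 401 (mod 5818).
Accumulate the product:
477 * 4651 = 2218527 ≡ 1869
1869 * 1977 = 3695013 ≡ 583
583 * 401 = 233783 ≡ 1063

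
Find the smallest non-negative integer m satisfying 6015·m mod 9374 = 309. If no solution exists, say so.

gcd(6015, 9374) = 1, so a unique solution mod 9374 exists.
6015⁻¹ ≡ 4747 (mod 9374).
m ≡ 4747·309 ≡ 4479 (mod 9374).

4479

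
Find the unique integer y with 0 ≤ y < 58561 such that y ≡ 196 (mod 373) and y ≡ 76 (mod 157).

373⁻¹ mod 157: 373×8 ≡ 1 (mod 157), so 373⁻¹ ≡ 8.
y = 196 + 373×((76 − 196)×8 mod 157) = 196 + 373×139 = 52043.
Check: 52043 mod 373 = 196, 52043 mod 157 = 76. ✓

52043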